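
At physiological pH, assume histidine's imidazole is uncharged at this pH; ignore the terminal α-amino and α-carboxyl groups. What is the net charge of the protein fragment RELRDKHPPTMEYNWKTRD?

Near pH 7.4, K and R contribute +1 each, D and E contribute −1 each, and every other side chain (His included, as stated) is uncharged.
Positive (K, R): R1, R4, K6, K16, R18 → +5.
Negative (D, E): E2, D5, E12, D19 → −4.
Net charge = (+5) + (−4) = +1.

+1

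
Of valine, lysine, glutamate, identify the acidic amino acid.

Aspartate (D) and glutamate (E) have carboxylic-acid side chains and are the acidic amino acids.
Of the listed options, only glutamate belongs to this group.

glutamate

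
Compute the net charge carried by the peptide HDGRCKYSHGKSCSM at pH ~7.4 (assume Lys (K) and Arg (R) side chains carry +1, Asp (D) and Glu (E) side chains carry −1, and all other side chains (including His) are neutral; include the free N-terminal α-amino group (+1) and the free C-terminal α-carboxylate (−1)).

+2

Positive (K, R): R4, K6, K11 → +3.
Negative (D, E): D2 → −1.
The N-terminus (+1) and C-terminus (−1) cancel.
Net charge = (+3) + (−1) = +2.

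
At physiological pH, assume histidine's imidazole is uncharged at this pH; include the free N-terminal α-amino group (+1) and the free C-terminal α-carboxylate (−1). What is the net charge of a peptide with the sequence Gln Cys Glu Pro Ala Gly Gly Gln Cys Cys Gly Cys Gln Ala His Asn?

Near pH 7.4, K and R contribute +1 each, D and E contribute −1 each, and every other side chain (His included, as stated) is uncharged.
Positive (K, R): none → +0.
Negative (D, E): Glu3 → −1.
The N-terminus (+1) and C-terminus (−1) cancel.
Net charge = (+0) + (−1) = −1.

-1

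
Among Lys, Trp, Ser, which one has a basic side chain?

The basic amino acids are Lys (K), Arg (R), and His (H).
Of the listed options, only Lys belongs to this group.

Lys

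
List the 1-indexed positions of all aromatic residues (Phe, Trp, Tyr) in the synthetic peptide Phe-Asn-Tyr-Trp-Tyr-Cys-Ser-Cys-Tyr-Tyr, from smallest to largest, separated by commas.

Matching residues: Phe1, Tyr3, Trp4, Tyr5, Tyr9, Tyr10.

1, 3, 4, 5, 9, 10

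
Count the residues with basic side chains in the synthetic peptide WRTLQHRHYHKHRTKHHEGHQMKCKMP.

Lysine (K), arginine (R), and histidine (H) have basic, nitrogen-containing side chains.
Matching residues: R2, H6, R7, H8, H10, K11, H12, R13, K15, H16, H17, H20, K23, K25.

14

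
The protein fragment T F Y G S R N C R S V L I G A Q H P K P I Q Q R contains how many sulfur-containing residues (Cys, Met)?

Matching residues: C8.

1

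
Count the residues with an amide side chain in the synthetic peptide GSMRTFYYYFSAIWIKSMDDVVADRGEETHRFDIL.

Asparagine (N) and glutamine (Q) have uncharged amide side chains.
None of the 35 residues belong to this group.

0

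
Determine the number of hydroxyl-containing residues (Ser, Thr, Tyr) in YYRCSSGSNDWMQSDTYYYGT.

11

Matching residues: Y1, Y2, S5, S6, S8, S14, T16, Y17, Y18, Y19, T21.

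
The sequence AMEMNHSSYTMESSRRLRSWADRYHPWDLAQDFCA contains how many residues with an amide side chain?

The amide-side-chain residues are Asn (N) and Gln (Q).
Matching residues: N5, Q31.

2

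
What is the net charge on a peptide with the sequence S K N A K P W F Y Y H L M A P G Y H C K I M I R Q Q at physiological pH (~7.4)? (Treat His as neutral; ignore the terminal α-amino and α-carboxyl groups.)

Near pH 7.4, K and R contribute +1 each, D and E contribute −1 each, and every other side chain (His included, as stated) is uncharged.
Positive (K, R): K2, K5, K20, R24 → +4.
Negative (D, E): none → −0.
Net charge = (+4) + (−0) = +4.

+4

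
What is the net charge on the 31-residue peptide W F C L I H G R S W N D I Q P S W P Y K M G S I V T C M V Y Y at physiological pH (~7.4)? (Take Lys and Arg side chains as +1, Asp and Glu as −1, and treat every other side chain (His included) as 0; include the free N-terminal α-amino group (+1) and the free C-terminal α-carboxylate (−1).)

+1

Positive (K, R): R8, K20 → +2.
Negative (D, E): D12 → −1.
The N-terminus (+1) and C-terminus (−1) cancel.
Net charge = (+2) + (−1) = +1.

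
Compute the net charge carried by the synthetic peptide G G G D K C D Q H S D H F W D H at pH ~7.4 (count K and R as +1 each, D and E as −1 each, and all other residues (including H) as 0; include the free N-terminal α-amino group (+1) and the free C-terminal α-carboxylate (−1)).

-3

Positive (K, R): K5 → +1.
Negative (D, E): D4, D7, D11, D15 → −4.
The N-terminus (+1) and C-terminus (−1) cancel.
Net charge = (+1) + (−4) = −3.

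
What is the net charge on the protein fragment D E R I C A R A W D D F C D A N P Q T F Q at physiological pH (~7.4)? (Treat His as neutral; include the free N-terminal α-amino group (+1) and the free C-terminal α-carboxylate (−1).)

-3

At pH ~7.4 the Lys and Arg side chains are protonated (+1), the Asp and Glu side chains are deprotonated (−1), and with His taken as neutral all other side chains carry no charge.
Positive (K, R): R3, R7 → +2.
Negative (D, E): D1, E2, D10, D11, D14 → −5.
The N-terminus (+1) and C-terminus (−1) cancel.
Net charge = (+2) + (−5) = −3.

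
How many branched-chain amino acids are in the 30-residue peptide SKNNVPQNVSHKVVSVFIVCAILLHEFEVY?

The BCAAs are Val, Leu, and Ile — aliphatic side chains with a branch point.
Matching residues: V5, V9, V13, V14, V16, I18, V19, I22, L23, L24, V29.

11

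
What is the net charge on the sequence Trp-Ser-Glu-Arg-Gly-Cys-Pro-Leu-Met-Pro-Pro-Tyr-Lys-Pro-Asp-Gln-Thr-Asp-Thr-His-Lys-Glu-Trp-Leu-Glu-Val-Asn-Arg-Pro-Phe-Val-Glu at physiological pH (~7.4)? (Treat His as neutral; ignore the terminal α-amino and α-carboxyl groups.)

-2

At pH ~7.4 the Lys and Arg side chains are protonated (+1), the Asp and Glu side chains are deprotonated (−1), and with His taken as neutral all other side chains carry no charge.
Positive (K, R): Arg4, Lys13, Lys21, Arg28 → +4.
Negative (D, E): Glu3, Asp15, Asp18, Glu22, Glu25, Glu32 → −6.
Net charge = (+4) + (−6) = −2.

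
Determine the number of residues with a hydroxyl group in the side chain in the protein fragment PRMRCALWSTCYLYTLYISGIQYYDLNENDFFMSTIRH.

S, T, and Y are the three residues with a side-chain hydroxyl.
Matching residues: S9, T10, Y12, Y14, T15, Y17, S19, Y23, Y24, S34, T35.

11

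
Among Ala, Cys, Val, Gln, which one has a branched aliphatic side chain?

Val

V, L, and I make up the branched-chain aliphatic group.
Of the listed options, only Val belongs to this group.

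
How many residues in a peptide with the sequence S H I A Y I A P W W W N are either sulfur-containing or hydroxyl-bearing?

Sulfur-containing: C, M. Hydroxyl-bearing: S, T, Y.
Sulfur-containing residues here: none (0).
Hydroxyl-bearing residues here: S1, Y5 (2).
The two groups share no amino acid, so total = 0 + 2 = 2.

2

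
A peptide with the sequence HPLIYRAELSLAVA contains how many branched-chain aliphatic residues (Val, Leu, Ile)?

5

Matching residues: L3, I4, L9, L11, V13.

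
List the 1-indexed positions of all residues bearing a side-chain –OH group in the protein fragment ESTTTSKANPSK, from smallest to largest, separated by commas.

2, 3, 4, 5, 6, 11

S, T, and Y are the three residues with a side-chain hydroxyl.
Matching residues: S2, T3, T4, T5, S6, S11.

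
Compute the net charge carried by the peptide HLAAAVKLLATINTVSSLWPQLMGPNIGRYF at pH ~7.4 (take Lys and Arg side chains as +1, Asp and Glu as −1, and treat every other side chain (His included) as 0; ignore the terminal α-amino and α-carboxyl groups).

Positive (K, R): K7, R29 → +2.
Negative (D, E): none → −0.
Net charge = (+2) + (−0) = +2.

+2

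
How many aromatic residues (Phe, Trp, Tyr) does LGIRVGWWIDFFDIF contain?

5

Matching residues: W7, W8, F11, F12, F15.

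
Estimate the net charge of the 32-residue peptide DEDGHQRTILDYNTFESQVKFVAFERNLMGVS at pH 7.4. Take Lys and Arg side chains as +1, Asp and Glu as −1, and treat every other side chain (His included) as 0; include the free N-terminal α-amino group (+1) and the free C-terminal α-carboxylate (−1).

-3

Positive (K, R): R7, K20, R26 → +3.
Negative (D, E): D1, E2, D3, D11, E16, E25 → −6.
The N-terminus (+1) and C-terminus (−1) cancel.
Net charge = (+3) + (−6) = −3.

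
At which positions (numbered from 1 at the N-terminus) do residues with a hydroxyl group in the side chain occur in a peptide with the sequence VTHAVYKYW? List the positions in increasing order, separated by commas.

S, T, and Y are the three residues with a side-chain hydroxyl.
Matching residues: T2, Y6, Y8.

2, 6, 8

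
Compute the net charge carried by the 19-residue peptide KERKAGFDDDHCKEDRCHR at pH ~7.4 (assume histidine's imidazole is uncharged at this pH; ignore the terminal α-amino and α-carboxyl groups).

0

At pH ~7.4 the Lys and Arg side chains are protonated (+1), the Asp and Glu side chains are deprotonated (−1), and with His taken as neutral all other side chains carry no charge.
Positive (K, R): K1, R3, K4, K13, R16, R19 → +6.
Negative (D, E): E2, D8, D9, D10, E14, D15 → −6.
Net charge = (+6) + (−6) = 0.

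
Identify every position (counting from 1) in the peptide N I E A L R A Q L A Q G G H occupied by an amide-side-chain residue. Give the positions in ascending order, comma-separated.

1, 8, 11

The amide-side-chain residues are Asn (N) and Gln (Q).
Matching residues: N1, Q8, Q11.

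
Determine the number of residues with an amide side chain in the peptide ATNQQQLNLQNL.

Asparagine (N) and glutamine (Q) have uncharged amide side chains.
Matching residues: N3, Q4, Q5, Q6, N8, Q10, N11.

7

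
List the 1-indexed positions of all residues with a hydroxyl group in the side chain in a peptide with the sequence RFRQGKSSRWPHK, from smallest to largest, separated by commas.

The –OH-bearing residues are Ser, Thr (aliphatic alcohols), and Tyr (phenol).
Matching residues: S7, S8.

7, 8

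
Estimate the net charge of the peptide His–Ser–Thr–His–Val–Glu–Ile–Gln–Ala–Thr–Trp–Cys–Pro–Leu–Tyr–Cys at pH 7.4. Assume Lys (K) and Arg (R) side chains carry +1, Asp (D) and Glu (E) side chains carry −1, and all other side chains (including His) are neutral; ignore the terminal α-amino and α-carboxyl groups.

-1

Positive (K, R): none → +0.
Negative (D, E): Glu6 → −1.
Net charge = (+0) + (−1) = −1.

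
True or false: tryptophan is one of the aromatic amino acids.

True

The aromatic amino acids are Phe (F, benzyl), Trp (W, indole), and Tyr (Y, phenol).
Tryptophan is in this group.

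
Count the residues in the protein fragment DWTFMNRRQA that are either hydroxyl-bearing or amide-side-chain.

Hydroxyl-bearing: S, T, Y. Amide-side-chain: N, Q.
Hydroxyl-bearing residues here: T3 (1).
Amide-side-chain residues here: N6, Q9 (2).
The two groups share no amino acid, so total = 1 + 2 = 3.

3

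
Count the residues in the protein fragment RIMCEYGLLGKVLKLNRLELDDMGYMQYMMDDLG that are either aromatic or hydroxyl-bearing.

Aromatic: F, W, Y. Hydroxyl-bearing: S, T, Y.
Aromatic residues here: Y6, Y25, Y28 (3).
Hydroxyl-bearing residues here: Y6, Y25, Y28 (3).
Y is in both groups, so the 3 Y residues must not be double-counted.
Total = 3 + 3 − 3 = 3.

3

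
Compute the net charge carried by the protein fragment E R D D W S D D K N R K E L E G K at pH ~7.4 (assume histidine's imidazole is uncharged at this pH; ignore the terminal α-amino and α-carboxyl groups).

Near pH 7.4, K and R contribute +1 each, D and E contribute −1 each, and every other side chain (His included, as stated) is uncharged.
Positive (K, R): R2, K9, R11, K12, K17 → +5.
Negative (D, E): E1, D3, D4, D7, D8, E13, E15 → −7.
Net charge = (+5) + (−7) = −2.

-2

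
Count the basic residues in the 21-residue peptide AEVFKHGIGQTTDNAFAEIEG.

2

K, R, and H are the three residues with basic side chains (ε-amine, guanidinium, and imidazole respectively).
Matching residues: K5, H6.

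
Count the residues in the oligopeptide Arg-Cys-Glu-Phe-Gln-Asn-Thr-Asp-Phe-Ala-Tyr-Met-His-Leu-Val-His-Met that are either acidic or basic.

Acidic: D, E. Basic: H, K, R.
Acidic residues here: Glu3, Asp8 (2).
Basic residues here: Arg1, His13, His16 (3).
The two groups share no amino acid, so total = 2 + 3 = 5.

5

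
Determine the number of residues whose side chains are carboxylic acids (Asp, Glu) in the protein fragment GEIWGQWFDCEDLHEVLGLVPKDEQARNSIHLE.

Matching residues: E2, D9, E11, D12, E15, D23, E24, E33.

8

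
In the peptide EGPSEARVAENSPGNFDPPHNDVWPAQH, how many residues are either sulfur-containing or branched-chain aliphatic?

Sulfur-containing: C, M. Branched-chain aliphatic: I, L, V.
Sulfur-containing residues here: none (0).
Branched-chain aliphatic residues here: V8, V23 (2).
The two groups share no amino acid, so total = 0 + 2 = 2.

2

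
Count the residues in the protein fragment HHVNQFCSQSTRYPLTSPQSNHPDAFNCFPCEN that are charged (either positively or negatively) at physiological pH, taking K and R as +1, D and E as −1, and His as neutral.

Charged side chains at pH ~7.4: K, R (positive); D, E (negative).
Matching residues: R12, D24, E32.

3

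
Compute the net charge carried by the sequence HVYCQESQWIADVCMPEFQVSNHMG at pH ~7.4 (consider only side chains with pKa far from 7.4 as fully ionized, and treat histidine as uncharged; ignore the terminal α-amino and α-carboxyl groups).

-3

At pH ~7.4 the Lys and Arg side chains are protonated (+1), the Asp and Glu side chains are deprotonated (−1), and with His taken as neutral all other side chains carry no charge.
Positive (K, R): none → +0.
Negative (D, E): E6, D12, E17 → −3.
Net charge = (+0) + (−3) = −3.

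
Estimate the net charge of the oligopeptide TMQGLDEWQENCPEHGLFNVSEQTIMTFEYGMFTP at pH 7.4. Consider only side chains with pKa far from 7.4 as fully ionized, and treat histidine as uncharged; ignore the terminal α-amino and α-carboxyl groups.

-6

Near pH 7.4, K and R contribute +1 each, D and E contribute −1 each, and every other side chain (His included, as stated) is uncharged.
Positive (K, R): none → +0.
Negative (D, E): D6, E7, E10, E14, E22, E29 → −6.
Net charge = (+0) + (−6) = −6.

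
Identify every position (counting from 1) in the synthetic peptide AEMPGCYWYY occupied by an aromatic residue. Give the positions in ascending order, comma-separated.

F, W, and Y each carry an aromatic ring on the side chain.
Matching residues: Y7, W8, Y9, Y10.

7, 8, 9, 10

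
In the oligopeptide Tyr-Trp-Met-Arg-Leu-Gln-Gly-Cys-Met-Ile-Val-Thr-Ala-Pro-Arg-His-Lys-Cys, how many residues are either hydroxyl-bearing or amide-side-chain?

Hydroxyl-bearing: S, T, Y. Amide-side-chain: N, Q.
Hydroxyl-bearing residues here: Tyr1, Thr12 (2).
Amide-side-chain residues here: Gln6 (1).
The two groups share no amino acid, so total = 2 + 1 = 3.

3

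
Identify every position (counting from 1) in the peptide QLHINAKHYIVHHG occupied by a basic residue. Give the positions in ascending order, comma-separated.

K, R, and H are the three residues with basic side chains (ε-amine, guanidinium, and imidazole respectively).
Matching residues: H3, K7, H8, H12, H13.

3, 7, 8, 12, 13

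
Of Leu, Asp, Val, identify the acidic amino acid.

Asp

The acidic residues are Asp (D) and Glu (E), whose side chains end in a carboxylate group.
Of the listed options, only Asp belongs to this group.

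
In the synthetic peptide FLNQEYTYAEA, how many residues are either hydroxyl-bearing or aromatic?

Hydroxyl-bearing: S, T, Y. Aromatic: F, W, Y.
Hydroxyl-bearing residues here: Y6, T7, Y8 (3).
Aromatic residues here: F1, Y6, Y8 (3).
Y is in both groups, so the 2 Y residues must not be double-counted.
Total = 3 + 3 − 2 = 4.

4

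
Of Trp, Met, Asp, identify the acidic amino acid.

Asp

The acidic residues are Asp (D) and Glu (E), whose side chains end in a carboxylate group.
Of the listed options, only Asp belongs to this group.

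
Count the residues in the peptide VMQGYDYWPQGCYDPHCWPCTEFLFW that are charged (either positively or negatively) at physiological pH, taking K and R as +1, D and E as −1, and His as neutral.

3

Charged side chains at pH ~7.4: K, R (positive); D, E (negative).
Matching residues: D6, D14, E22.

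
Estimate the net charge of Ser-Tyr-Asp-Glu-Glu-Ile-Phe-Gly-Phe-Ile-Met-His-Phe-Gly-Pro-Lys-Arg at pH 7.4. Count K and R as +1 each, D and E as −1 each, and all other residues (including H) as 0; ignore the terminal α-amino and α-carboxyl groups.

Positive (K, R): Lys16, Arg17 → +2.
Negative (D, E): Asp3, Glu4, Glu5 → −3.
Net charge = (+2) + (−3) = −1.

-1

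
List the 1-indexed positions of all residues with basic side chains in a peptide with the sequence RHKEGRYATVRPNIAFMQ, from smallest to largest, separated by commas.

Lysine (K), arginine (R), and histidine (H) have basic, nitrogen-containing side chains.
Matching residues: R1, H2, K3, R6, R11.

1, 2, 3, 6, 11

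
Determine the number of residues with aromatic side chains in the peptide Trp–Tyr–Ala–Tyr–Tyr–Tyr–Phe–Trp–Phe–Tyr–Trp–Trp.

11

The aromatic amino acids are Phe (F, benzyl), Trp (W, indole), and Tyr (Y, phenol).
Matching residues: Trp1, Tyr2, Tyr4, Tyr5, Tyr6, Phe7, Trp8, Phe9, Tyr10, Trp11, Trp12.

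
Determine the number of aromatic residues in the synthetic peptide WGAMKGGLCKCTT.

1

The aromatic amino acids are Phe (F, benzyl), Trp (W, indole), and Tyr (Y, phenol).
Matching residues: W1.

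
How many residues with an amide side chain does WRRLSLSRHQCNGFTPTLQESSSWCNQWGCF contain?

Asparagine (N) and glutamine (Q) have uncharged amide side chains.
Matching residues: Q10, N12, Q19, N26, Q27.

5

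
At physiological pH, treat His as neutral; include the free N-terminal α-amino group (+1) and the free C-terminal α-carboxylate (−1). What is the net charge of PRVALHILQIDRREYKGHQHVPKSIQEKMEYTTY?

The side chains ionized at physiological pH are Lys/Arg (+1) and Asp/Glu (−1); with His treated as neutral, nothing else contributes.
Positive (K, R): R2, R12, R13, K16, K23, K28 → +6.
Negative (D, E): D11, E14, E27, E30 → −4.
The N-terminus (+1) and C-terminus (−1) cancel.
Net charge = (+6) + (−4) = +2.

+2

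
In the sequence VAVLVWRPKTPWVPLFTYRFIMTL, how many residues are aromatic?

5

F, W, and Y each carry an aromatic ring on the side chain.
Matching residues: W6, W12, F16, Y18, F20.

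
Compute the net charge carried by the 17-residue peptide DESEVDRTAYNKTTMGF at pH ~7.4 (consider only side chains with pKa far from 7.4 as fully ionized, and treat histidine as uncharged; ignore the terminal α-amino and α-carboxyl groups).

The side chains ionized at physiological pH are Lys/Arg (+1) and Asp/Glu (−1); with His treated as neutral, nothing else contributes.
Positive (K, R): R7, K12 → +2.
Negative (D, E): D1, E2, E4, D6 → −4.
Net charge = (+2) + (−4) = −2.

-2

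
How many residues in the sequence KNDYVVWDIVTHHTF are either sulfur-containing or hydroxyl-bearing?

3

Sulfur-containing: C, M. Hydroxyl-bearing: S, T, Y.
Sulfur-containing residues here: none (0).
Hydroxyl-bearing residues here: Y4, T11, T14 (3).
The two groups share no amino acid, so total = 0 + 3 = 3.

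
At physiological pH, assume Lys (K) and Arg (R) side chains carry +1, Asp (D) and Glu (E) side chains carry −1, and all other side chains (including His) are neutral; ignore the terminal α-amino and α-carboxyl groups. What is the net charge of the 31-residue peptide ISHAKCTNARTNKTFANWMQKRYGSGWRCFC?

Positive (K, R): K5, R10, K13, K21, R22, R28 → +6.
Negative (D, E): none → −0.
Net charge = (+6) + (−0) = +6.

+6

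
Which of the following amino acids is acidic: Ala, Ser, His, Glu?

Glu

The acidic residues are Asp (D) and Glu (E), whose side chains end in a carboxylate group.
Of the listed options, only Glu belongs to this group.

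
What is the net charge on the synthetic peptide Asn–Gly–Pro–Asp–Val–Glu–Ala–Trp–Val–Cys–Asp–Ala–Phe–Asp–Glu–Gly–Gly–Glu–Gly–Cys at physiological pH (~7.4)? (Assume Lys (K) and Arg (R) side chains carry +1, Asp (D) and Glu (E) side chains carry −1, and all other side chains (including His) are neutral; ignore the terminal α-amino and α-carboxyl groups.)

-6

Positive (K, R): none → +0.
Negative (D, E): Asp4, Glu6, Asp11, Asp14, Glu15, Glu18 → −6.
Net charge = (+0) + (−6) = −6.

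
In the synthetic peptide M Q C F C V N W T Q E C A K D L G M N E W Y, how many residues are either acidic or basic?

4

Acidic: D, E. Basic: H, K, R.
Acidic residues here: E11, D15, E20 (3).
Basic residues here: K14 (1).
The two groups share no amino acid, so total = 3 + 1 = 4.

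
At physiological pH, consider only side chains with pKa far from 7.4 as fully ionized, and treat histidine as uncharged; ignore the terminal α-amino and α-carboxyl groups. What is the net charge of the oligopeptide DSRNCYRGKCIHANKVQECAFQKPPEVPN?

The side chains ionized at physiological pH are Lys/Arg (+1) and Asp/Glu (−1); with His treated as neutral, nothing else contributes.
Positive (K, R): R3, R7, K9, K15, K23 → +5.
Negative (D, E): D1, E18, E26 → −3.
Net charge = (+5) + (−3) = +2.

+2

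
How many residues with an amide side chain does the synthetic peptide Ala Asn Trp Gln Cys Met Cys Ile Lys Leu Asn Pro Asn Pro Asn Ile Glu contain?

Asparagine (N) and glutamine (Q) have uncharged amide side chains.
Matching residues: Asn2, Gln4, Asn11, Asn13, Asn15.

5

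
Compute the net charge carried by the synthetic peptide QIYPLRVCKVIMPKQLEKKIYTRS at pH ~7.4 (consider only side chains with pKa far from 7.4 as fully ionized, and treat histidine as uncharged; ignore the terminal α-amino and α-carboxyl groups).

+5

The side chains ionized at physiological pH are Lys/Arg (+1) and Asp/Glu (−1); with His treated as neutral, nothing else contributes.
Positive (K, R): R6, K9, K14, K18, K19, R23 → +6.
Negative (D, E): E17 → −1.
Net charge = (+6) + (−1) = +5.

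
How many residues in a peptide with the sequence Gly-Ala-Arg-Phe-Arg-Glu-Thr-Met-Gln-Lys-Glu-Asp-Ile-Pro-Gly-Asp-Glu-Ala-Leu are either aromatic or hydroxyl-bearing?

2

Aromatic: F, W, Y. Hydroxyl-bearing: S, T, Y.
Aromatic residues here: Phe4 (1).
Hydroxyl-bearing residues here: Thr7 (1).
(Y belongs to both groups, but none appear in this sequence.) Total = 1 + 1 = 2.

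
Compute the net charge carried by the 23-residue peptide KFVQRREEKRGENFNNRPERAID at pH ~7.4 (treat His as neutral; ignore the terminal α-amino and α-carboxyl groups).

+2

Near pH 7.4, K and R contribute +1 each, D and E contribute −1 each, and every other side chain (His included, as stated) is uncharged.
Positive (K, R): K1, R5, R6, K9, R10, R17, R20 → +7.
Negative (D, E): E7, E8, E12, E19, D23 → −5.
Net charge = (+7) + (−5) = +2.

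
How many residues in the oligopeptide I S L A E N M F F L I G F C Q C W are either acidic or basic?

Acidic: D, E. Basic: H, K, R.
Acidic residues here: E5 (1).
Basic residues here: none (0).
The two groups share no amino acid, so total = 1 + 0 = 1.

1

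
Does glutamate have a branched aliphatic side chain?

No

V, L, and I make up the branched-chain aliphatic group.
Glutamate is not in this group.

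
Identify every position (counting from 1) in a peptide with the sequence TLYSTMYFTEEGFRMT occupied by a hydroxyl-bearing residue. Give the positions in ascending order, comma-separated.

1, 3, 4, 5, 7, 9, 16

The –OH-bearing residues are Ser, Thr (aliphatic alcohols), and Tyr (phenol).
Matching residues: T1, Y3, S4, T5, Y7, T9, T16.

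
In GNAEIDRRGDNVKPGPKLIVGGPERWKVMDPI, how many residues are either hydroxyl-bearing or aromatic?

Hydroxyl-bearing: S, T, Y. Aromatic: F, W, Y.
Hydroxyl-bearing residues here: none (0).
Aromatic residues here: W26 (1).
(Y belongs to both groups, but none appear in this sequence.) Total = 0 + 1 = 1.

1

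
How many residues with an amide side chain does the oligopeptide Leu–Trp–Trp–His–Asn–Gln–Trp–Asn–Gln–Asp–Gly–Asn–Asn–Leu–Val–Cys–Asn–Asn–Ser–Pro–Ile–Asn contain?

9

The amide-side-chain residues are Asn (N) and Gln (Q).
Matching residues: Asn5, Gln6, Asn8, Gln9, Asn12, Asn13, Asn17, Asn18, Asn22.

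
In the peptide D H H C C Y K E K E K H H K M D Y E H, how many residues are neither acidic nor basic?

Acidic: D, E. Basic: K, R, H. All other residues are neither.
Matching residues: C4, C5, Y6, M15, Y17.

5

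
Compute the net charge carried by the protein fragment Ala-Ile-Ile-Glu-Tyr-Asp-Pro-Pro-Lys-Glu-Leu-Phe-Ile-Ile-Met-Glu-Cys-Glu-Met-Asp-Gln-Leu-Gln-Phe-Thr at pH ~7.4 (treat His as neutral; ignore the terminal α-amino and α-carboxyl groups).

-5

Near pH 7.4, K and R contribute +1 each, D and E contribute −1 each, and every other side chain (His included, as stated) is uncharged.
Positive (K, R): Lys9 → +1.
Negative (D, E): Glu4, Asp6, Glu10, Glu16, Glu18, Asp20 → −6.
Net charge = (+1) + (−6) = −5.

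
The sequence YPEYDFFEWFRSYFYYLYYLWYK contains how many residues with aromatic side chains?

14

Phenylalanine (F), tryptophan (W), and tyrosine (Y) have aromatic ring side chains.
Matching residues: Y1, Y4, F6, F7, W9, F10, Y13, F14, Y15, Y16, Y18, Y19, W21, Y22.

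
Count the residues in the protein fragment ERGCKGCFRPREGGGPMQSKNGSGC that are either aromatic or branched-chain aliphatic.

Aromatic: F, W, Y. Branched-chain aliphatic: I, L, V.
Aromatic residues here: F8 (1).
Branched-chain aliphatic residues here: none (0).
The two groups share no amino acid, so total = 1 + 0 = 1.

1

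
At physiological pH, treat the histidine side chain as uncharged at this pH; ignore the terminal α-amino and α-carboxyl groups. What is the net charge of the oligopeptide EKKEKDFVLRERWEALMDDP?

-2

At pH ~7.4 the Lys and Arg side chains are protonated (+1), the Asp and Glu side chains are deprotonated (−1), and with His taken as neutral all other side chains carry no charge.
Positive (K, R): K2, K3, K5, R10, R12 → +5.
Negative (D, E): E1, E4, D6, E11, E14, D18, D19 → −7.
Net charge = (+5) + (−7) = −2.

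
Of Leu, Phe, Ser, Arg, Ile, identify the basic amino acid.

The basic amino acids are Lys (K), Arg (R), and His (H).
Of the listed options, only Arg belongs to this group.

Arg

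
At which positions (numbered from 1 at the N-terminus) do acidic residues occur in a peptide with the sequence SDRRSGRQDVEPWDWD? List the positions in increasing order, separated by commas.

Only D (aspartate) and E (glutamate) carry a side-chain carboxylic acid.
Matching residues: D2, D9, E11, D14, D16.

2, 9, 11, 14, 16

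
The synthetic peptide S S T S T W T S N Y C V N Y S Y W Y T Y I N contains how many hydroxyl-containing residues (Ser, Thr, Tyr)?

14

Matching residues: S1, S2, T3, S4, T5, T7, S8, Y10, Y14, S15, Y16, Y18, T19, Y20.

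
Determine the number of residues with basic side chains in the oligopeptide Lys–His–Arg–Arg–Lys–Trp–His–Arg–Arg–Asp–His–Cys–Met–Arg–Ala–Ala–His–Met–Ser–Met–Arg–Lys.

Lysine (K), arginine (R), and histidine (H) have basic, nitrogen-containing side chains.
Matching residues: Lys1, His2, Arg3, Arg4, Lys5, His7, Arg8, Arg9, His11, Arg14, His17, Arg21, Lys22.

13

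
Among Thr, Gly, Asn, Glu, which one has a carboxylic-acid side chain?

Glu

The acidic residues are Asp (D) and Glu (E), whose side chains end in a carboxylate group.
Of the listed options, only Glu belongs to this group.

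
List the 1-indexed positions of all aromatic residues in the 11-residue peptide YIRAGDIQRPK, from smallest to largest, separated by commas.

1

The aromatic amino acids are Phe (F, benzyl), Trp (W, indole), and Tyr (Y, phenol).
Matching residues: Y1.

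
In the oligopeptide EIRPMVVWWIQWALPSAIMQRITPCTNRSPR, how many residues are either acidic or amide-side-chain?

Acidic: D, E. Amide-side-chain: N, Q.
Acidic residues here: E1 (1).
Amide-side-chain residues here: Q11, Q20, N27 (3).
The two groups share no amino acid, so total = 1 + 3 = 4.

4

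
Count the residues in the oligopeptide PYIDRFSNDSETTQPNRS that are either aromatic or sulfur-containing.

2

Aromatic: F, W, Y. Sulfur-containing: C, M.
Aromatic residues here: Y2, F6 (2).
Sulfur-containing residues here: none (0).
The two groups share no amino acid, so total = 2 + 0 = 2.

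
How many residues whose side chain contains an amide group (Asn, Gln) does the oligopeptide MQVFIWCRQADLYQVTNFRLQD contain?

Matching residues: Q2, Q9, Q14, N17, Q21.

5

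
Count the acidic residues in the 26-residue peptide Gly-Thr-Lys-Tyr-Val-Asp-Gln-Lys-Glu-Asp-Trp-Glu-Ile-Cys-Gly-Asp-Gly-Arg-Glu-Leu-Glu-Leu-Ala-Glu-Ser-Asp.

Aspartate (D) and glutamate (E) have carboxylic-acid side chains and are the acidic amino acids.
Matching residues: Asp6, Glu9, Asp10, Glu12, Asp16, Glu19, Glu21, Glu24, Asp26.

9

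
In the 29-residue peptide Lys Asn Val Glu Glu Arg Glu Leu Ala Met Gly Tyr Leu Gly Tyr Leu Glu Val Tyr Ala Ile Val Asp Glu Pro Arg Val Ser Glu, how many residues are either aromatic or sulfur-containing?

Aromatic: F, W, Y. Sulfur-containing: C, M.
Aromatic residues here: Tyr12, Tyr15, Tyr19 (3).
Sulfur-containing residues here: Met10 (1).
The two groups share no amino acid, so total = 3 + 1 = 4.

4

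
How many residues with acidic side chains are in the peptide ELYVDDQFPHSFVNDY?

4

Aspartate (D) and glutamate (E) have carboxylic-acid side chains and are the acidic amino acids.
Matching residues: E1, D5, D6, D15.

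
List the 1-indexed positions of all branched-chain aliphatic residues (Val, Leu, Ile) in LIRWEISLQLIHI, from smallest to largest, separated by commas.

Matching residues: L1, I2, I6, L8, L10, I11, I13.

1, 2, 6, 8, 10, 11, 13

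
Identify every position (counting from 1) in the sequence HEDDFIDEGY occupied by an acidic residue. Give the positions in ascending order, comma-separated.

2, 3, 4, 7, 8

Matching residues: E2, D3, D4, D7, E8.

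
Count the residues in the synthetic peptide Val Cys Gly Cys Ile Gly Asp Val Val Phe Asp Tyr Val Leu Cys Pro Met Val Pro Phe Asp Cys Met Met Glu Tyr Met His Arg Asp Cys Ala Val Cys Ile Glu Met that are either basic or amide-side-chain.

Basic: H, K, R. Amide-side-chain: N, Q.
Basic residues here: His28, Arg29 (2).
Amide-side-chain residues here: none (0).
The two groups share no amino acid, so total = 2 + 0 = 2.

2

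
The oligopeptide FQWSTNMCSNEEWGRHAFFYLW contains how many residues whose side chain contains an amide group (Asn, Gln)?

3

Matching residues: Q2, N6, N10.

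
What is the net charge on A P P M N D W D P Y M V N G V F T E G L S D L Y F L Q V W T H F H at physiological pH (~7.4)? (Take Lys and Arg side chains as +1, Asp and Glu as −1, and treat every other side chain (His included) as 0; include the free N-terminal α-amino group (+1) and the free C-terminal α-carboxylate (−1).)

-4

Positive (K, R): none → +0.
Negative (D, E): D6, D8, E18, D22 → −4.
The N-terminus (+1) and C-terminus (−1) cancel.
Net charge = (+0) + (−4) = −4.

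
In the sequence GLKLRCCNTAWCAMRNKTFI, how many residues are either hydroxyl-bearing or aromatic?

Hydroxyl-bearing: S, T, Y. Aromatic: F, W, Y.
Hydroxyl-bearing residues here: T9, T18 (2).
Aromatic residues here: W11, F19 (2).
(Y belongs to both groups, but none appear in this sequence.) Total = 2 + 2 = 4.

4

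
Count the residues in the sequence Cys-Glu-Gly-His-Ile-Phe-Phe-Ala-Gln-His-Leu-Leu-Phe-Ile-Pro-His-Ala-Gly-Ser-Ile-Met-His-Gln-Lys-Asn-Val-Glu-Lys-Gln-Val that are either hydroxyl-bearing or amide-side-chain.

Hydroxyl-bearing: S, T, Y. Amide-side-chain: N, Q.
Hydroxyl-bearing residues here: Ser19 (1).
Amide-side-chain residues here: Gln9, Gln23, Asn25, Gln29 (4).
The two groups share no amino acid, so total = 1 + 4 = 5.

5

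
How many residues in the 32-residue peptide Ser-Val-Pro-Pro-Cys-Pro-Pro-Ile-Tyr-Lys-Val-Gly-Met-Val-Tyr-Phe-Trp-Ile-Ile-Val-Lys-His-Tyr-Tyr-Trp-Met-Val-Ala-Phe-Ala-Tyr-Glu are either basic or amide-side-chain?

3

Basic: H, K, R. Amide-side-chain: N, Q.
Basic residues here: Lys10, Lys21, His22 (3).
Amide-side-chain residues here: none (0).
The two groups share no amino acid, so total = 3 + 0 = 3.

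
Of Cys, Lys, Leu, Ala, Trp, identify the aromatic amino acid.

F, W, and Y each carry an aromatic ring on the side chain.
Of the listed options, only Trp belongs to this group.

Trp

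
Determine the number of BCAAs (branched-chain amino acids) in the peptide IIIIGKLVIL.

8

Valine (V), leucine (L), and isoleucine (I) are the branched-chain amino acids.
Matching residues: I1, I2, I3, I4, L7, V8, I9, L10.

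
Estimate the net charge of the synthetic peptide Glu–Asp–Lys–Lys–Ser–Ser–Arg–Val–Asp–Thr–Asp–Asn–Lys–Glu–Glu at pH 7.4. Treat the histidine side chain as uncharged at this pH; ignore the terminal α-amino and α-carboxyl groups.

-2

At pH ~7.4 the Lys and Arg side chains are protonated (+1), the Asp and Glu side chains are deprotonated (−1), and with His taken as neutral all other side chains carry no charge.
Positive (K, R): Lys3, Lys4, Arg7, Lys13 → +4.
Negative (D, E): Glu1, Asp2, Asp9, Asp11, Glu14, Glu15 → −6.
Net charge = (+4) + (−6) = −2.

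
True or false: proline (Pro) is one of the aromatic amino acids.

F, W, and Y each carry an aromatic ring on the side chain.
Proline is not in this group.

False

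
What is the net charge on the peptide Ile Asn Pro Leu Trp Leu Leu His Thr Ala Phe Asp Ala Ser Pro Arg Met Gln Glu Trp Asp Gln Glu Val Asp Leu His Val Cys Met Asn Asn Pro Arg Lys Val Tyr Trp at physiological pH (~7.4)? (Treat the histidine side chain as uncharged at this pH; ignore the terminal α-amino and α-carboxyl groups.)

-2

At pH ~7.4 the Lys and Arg side chains are protonated (+1), the Asp and Glu side chains are deprotonated (−1), and with His taken as neutral all other side chains carry no charge.
Positive (K, R): Arg16, Arg34, Lys35 → +3.
Negative (D, E): Asp12, Glu19, Asp21, Glu23, Asp25 → −5.
Net charge = (+3) + (−5) = −2.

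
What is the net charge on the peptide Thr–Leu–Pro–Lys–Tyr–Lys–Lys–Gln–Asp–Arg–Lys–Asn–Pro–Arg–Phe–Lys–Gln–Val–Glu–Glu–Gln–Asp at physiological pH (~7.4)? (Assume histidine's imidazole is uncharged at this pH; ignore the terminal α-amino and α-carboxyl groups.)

The side chains ionized at physiological pH are Lys/Arg (+1) and Asp/Glu (−1); with His treated as neutral, nothing else contributes.
Positive (K, R): Lys4, Lys6, Lys7, Arg10, Lys11, Arg14, Lys16 → +7.
Negative (D, E): Asp9, Glu19, Glu20, Asp22 → −4.
Net charge = (+7) + (−4) = +3.

+3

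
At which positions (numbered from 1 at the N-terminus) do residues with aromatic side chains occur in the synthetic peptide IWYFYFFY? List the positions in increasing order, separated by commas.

F, W, and Y each carry an aromatic ring on the side chain.
Matching residues: W2, Y3, F4, Y5, F6, F7, Y8.

2, 3, 4, 5, 6, 7, 8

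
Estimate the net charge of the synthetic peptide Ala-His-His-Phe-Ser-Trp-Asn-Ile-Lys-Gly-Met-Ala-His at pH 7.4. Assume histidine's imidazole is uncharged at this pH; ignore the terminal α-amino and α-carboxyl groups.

+1

At pH ~7.4 the Lys and Arg side chains are protonated (+1), the Asp and Glu side chains are deprotonated (−1), and with His taken as neutral all other side chains carry no charge.
Positive (K, R): Lys9 → +1.
Negative (D, E): none → −0.
Net charge = (+1) + (−0) = +1.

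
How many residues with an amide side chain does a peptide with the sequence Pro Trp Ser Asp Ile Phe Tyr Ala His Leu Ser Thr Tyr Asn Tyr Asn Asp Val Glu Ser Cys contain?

Only N (asparagine) and Q (glutamine) carry a side-chain carboxamide.
Matching residues: Asn14, Asn16.

2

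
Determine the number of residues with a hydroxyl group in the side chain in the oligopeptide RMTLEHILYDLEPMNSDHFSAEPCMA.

4

S, T, and Y are the three residues with a side-chain hydroxyl.
Matching residues: T3, Y9, S16, S20.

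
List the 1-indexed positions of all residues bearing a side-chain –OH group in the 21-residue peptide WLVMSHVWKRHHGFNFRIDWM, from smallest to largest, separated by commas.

The –OH-bearing residues are Ser, Thr (aliphatic alcohols), and Tyr (phenol).
Matching residues: S5.

5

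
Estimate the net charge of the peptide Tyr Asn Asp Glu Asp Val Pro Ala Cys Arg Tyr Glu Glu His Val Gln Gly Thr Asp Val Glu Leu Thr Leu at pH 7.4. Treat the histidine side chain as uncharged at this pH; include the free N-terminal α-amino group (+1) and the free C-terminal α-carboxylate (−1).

Near pH 7.4, K and R contribute +1 each, D and E contribute −1 each, and every other side chain (His included, as stated) is uncharged.
Positive (K, R): Arg10 → +1.
Negative (D, E): Asp3, Glu4, Asp5, Glu12, Glu13, Asp19, Glu21 → −7.
The N-terminus (+1) and C-terminus (−1) cancel.
Net charge = (+1) + (−7) = −6.

-6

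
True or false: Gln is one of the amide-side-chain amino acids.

Only N (asparagine) and Q (glutamine) carry a side-chain carboxamide.
Glutamine is in this group.

True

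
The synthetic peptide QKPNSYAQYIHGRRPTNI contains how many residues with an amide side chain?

Asparagine (N) and glutamine (Q) have uncharged amide side chains.
Matching residues: Q1, N4, Q8, N17.

4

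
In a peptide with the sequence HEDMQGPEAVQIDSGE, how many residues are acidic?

5

The acidic residues are Asp (D) and Glu (E), whose side chains end in a carboxylate group.
Matching residues: E2, D3, E8, D13, E16.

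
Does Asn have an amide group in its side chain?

Asparagine (N) and glutamine (Q) have uncharged amide side chains.
Asparagine is in this group.

Yes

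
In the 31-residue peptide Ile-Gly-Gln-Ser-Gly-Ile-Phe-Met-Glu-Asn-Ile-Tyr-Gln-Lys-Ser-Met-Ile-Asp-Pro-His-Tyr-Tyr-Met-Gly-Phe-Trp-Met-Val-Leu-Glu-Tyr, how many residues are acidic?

Only D (aspartate) and E (glutamate) carry a side-chain carboxylic acid.
Matching residues: Glu9, Asp18, Glu30.

3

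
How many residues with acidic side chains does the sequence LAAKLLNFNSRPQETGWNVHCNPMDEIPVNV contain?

3

Aspartate (D) and glutamate (E) have carboxylic-acid side chains and are the acidic amino acids.
Matching residues: E14, D25, E26.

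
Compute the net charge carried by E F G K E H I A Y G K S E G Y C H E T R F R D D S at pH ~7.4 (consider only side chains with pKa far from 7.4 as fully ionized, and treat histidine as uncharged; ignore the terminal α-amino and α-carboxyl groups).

At pH ~7.4 the Lys and Arg side chains are protonated (+1), the Asp and Glu side chains are deprotonated (−1), and with His taken as neutral all other side chains carry no charge.
Positive (K, R): K4, K11, R20, R22 → +4.
Negative (D, E): E1, E5, E13, E18, D23, D24 → −6.
Net charge = (+4) + (−6) = −2.

-2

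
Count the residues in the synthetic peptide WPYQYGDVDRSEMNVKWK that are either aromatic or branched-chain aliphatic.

6

Aromatic: F, W, Y. Branched-chain aliphatic: I, L, V.
Aromatic residues here: W1, Y3, Y5, W17 (4).
Branched-chain aliphatic residues here: V8, V15 (2).
The two groups share no amino acid, so total = 4 + 2 = 6.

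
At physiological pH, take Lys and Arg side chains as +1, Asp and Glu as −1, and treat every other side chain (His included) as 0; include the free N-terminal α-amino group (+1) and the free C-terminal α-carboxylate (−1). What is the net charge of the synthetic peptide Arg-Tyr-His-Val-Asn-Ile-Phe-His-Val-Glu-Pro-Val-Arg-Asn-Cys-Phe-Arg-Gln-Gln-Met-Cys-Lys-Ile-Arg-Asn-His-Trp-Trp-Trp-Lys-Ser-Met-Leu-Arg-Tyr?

Positive (K, R): Arg1, Arg13, Arg17, Lys22, Arg24, Lys30, Arg34 → +7.
Negative (D, E): Glu10 → −1.
The N-terminus (+1) and C-terminus (−1) cancel.
Net charge = (+7) + (−1) = +6.

+6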